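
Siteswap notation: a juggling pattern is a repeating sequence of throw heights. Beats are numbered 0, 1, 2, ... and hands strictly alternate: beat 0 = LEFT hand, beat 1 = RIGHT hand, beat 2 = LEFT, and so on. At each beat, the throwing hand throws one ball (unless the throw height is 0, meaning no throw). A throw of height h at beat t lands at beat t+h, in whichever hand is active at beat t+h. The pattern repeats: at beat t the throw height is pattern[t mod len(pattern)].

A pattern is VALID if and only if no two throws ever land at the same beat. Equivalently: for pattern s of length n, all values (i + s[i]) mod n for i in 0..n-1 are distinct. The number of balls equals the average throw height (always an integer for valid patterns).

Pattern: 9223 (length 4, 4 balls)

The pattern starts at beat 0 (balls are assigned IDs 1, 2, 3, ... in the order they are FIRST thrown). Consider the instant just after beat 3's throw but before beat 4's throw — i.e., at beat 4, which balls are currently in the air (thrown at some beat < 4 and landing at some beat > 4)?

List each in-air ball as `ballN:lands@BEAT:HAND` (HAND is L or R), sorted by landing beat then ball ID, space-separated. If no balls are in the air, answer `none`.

Beat 0 (L): throw ball1 h=9 -> lands@9:R; in-air after throw: [b1@9:R]
Beat 1 (R): throw ball2 h=2 -> lands@3:R; in-air after throw: [b2@3:R b1@9:R]
Beat 2 (L): throw ball3 h=2 -> lands@4:L; in-air after throw: [b2@3:R b3@4:L b1@9:R]
Beat 3 (R): throw ball2 h=3 -> lands@6:L; in-air after throw: [b3@4:L b2@6:L b1@9:R]
Beat 4 (L): throw ball3 h=9 -> lands@13:R; in-air after throw: [b2@6:L b1@9:R b3@13:R]

Answer: ball2:lands@6:L ball1:lands@9:R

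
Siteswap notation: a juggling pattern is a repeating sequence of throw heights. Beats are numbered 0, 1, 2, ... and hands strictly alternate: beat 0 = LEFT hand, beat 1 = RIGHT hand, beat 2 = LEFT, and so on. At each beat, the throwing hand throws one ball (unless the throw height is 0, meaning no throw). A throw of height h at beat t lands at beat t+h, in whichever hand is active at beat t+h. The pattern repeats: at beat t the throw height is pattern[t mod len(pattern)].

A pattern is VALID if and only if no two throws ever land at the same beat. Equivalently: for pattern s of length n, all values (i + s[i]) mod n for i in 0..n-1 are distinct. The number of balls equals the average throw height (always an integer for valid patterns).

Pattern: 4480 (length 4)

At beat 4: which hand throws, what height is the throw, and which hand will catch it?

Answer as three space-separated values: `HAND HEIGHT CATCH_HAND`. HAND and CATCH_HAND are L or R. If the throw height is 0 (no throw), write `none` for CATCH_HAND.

Answer: L 4 L

Derivation:
Beat 4: 4 mod 2 = 0, so hand = L
Throw height = pattern[4 mod 4] = pattern[0] = 4
Lands at beat 4+4=8, 8 mod 2 = 0, so catch hand = L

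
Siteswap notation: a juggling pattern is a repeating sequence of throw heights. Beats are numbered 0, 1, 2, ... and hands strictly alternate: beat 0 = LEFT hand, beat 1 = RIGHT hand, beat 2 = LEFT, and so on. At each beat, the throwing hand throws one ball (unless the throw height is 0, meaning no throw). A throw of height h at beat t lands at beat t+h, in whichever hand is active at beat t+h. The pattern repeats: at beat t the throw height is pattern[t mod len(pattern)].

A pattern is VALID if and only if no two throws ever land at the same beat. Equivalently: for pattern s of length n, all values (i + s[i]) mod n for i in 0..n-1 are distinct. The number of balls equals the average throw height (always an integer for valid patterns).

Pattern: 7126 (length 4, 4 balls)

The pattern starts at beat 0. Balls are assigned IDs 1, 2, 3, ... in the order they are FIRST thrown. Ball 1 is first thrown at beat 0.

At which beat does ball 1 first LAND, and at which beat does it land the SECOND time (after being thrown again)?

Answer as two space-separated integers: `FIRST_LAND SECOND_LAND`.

Answer: 7 13

Derivation:
Beat 0 (L): throw ball1 h=7 -> lands@7:R; in-air after throw: [b1@7:R]
Beat 1 (R): throw ball2 h=1 -> lands@2:L; in-air after throw: [b2@2:L b1@7:R]
Beat 2 (L): throw ball2 h=2 -> lands@4:L; in-air after throw: [b2@4:L b1@7:R]
Beat 3 (R): throw ball3 h=6 -> lands@9:R; in-air after throw: [b2@4:L b1@7:R b3@9:R]
Beat 4 (L): throw ball2 h=7 -> lands@11:R; in-air after throw: [b1@7:R b3@9:R b2@11:R]
Beat 5 (R): throw ball4 h=1 -> lands@6:L; in-air after throw: [b4@6:L b1@7:R b3@9:R b2@11:R]
Beat 6 (L): throw ball4 h=2 -> lands@8:L; in-air after throw: [b1@7:R b4@8:L b3@9:R b2@11:R]
Beat 7 (R): throw ball1 h=6 -> lands@13:R; in-air after throw: [b4@8:L b3@9:R b2@11:R b1@13:R]
Beat 8 (L): throw ball4 h=7 -> lands@15:R; in-air after throw: [b3@9:R b2@11:R b1@13:R b4@15:R]
Beat 9 (R): throw ball3 h=1 -> lands@10:L; in-air after throw: [b3@10:L b2@11:R b1@13:R b4@15:R]
Beat 10 (L): throw ball3 h=2 -> lands@12:L; in-air after throw: [b2@11:R b3@12:L b1@13:R b4@15:R]
Beat 11 (R): throw ball2 h=6 -> lands@17:R; in-air after throw: [b3@12:L b1@13:R b4@15:R b2@17:R]
Beat 12 (L): throw ball3 h=7 -> lands@19:R; in-air after throw: [b1@13:R b4@15:R b2@17:R b3@19:R]
Beat 13 (R): throw ball1 h=1 -> lands@14:L; in-air after throw: [b1@14:L b4@15:R b2@17:R b3@19:R]
Ball 1: thrown@0 h=7 -> first land @7; rethrown@7 h=6 -> second land @13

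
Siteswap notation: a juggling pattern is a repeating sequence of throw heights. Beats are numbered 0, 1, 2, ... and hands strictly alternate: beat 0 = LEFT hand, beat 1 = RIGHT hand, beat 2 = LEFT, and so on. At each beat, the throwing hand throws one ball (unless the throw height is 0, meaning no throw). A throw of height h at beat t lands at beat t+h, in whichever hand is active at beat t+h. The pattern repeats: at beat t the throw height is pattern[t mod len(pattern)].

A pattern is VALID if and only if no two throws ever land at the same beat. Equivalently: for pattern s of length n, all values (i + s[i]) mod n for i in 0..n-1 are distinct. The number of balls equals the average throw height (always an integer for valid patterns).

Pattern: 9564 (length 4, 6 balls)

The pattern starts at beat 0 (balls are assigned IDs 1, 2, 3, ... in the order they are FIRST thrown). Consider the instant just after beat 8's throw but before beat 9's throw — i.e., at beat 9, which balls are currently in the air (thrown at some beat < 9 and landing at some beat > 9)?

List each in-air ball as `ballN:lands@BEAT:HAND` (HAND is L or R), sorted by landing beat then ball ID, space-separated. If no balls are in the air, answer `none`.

Answer: ball6:lands@10:L ball4:lands@11:R ball2:lands@12:L ball5:lands@13:R ball3:lands@17:R

Derivation:
Beat 0 (L): throw ball1 h=9 -> lands@9:R; in-air after throw: [b1@9:R]
Beat 1 (R): throw ball2 h=5 -> lands@6:L; in-air after throw: [b2@6:L b1@9:R]
Beat 2 (L): throw ball3 h=6 -> lands@8:L; in-air after throw: [b2@6:L b3@8:L b1@9:R]
Beat 3 (R): throw ball4 h=4 -> lands@7:R; in-air after throw: [b2@6:L b4@7:R b3@8:L b1@9:R]
Beat 4 (L): throw ball5 h=9 -> lands@13:R; in-air after throw: [b2@6:L b4@7:R b3@8:L b1@9:R b5@13:R]
Beat 5 (R): throw ball6 h=5 -> lands@10:L; in-air after throw: [b2@6:L b4@7:R b3@8:L b1@9:R b6@10:L b5@13:R]
Beat 6 (L): throw ball2 h=6 -> lands@12:L; in-air after throw: [b4@7:R b3@8:L b1@9:R b6@10:L b2@12:L b5@13:R]
Beat 7 (R): throw ball4 h=4 -> lands@11:R; in-air after throw: [b3@8:L b1@9:R b6@10:L b4@11:R b2@12:L b5@13:R]
Beat 8 (L): throw ball3 h=9 -> lands@17:R; in-air after throw: [b1@9:R b6@10:L b4@11:R b2@12:L b5@13:R b3@17:R]
Beat 9 (R): throw ball1 h=5 -> lands@14:L; in-air after throw: [b6@10:L b4@11:R b2@12:L b5@13:R b1@14:L b3@17:R]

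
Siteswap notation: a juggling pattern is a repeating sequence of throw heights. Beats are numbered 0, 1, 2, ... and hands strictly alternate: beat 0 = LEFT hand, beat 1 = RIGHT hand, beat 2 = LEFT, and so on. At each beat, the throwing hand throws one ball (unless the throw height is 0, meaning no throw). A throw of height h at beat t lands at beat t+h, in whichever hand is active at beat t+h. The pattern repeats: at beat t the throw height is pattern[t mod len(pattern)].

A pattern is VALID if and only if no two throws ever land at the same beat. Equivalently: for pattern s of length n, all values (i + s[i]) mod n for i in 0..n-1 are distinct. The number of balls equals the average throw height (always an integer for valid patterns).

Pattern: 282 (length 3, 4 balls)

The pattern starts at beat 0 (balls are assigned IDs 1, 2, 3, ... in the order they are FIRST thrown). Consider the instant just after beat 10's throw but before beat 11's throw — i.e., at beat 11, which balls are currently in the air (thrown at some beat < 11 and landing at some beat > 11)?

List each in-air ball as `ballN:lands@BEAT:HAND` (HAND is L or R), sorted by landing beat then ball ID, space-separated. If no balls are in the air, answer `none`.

Beat 0 (L): throw ball1 h=2 -> lands@2:L; in-air after throw: [b1@2:L]
Beat 1 (R): throw ball2 h=8 -> lands@9:R; in-air after throw: [b1@2:L b2@9:R]
Beat 2 (L): throw ball1 h=2 -> lands@4:L; in-air after throw: [b1@4:L b2@9:R]
Beat 3 (R): throw ball3 h=2 -> lands@5:R; in-air after throw: [b1@4:L b3@5:R b2@9:R]
Beat 4 (L): throw ball1 h=8 -> lands@12:L; in-air after throw: [b3@5:R b2@9:R b1@12:L]
Beat 5 (R): throw ball3 h=2 -> lands@7:R; in-air after throw: [b3@7:R b2@9:R b1@12:L]
Beat 6 (L): throw ball4 h=2 -> lands@8:L; in-air after throw: [b3@7:R b4@8:L b2@9:R b1@12:L]
Beat 7 (R): throw ball3 h=8 -> lands@15:R; in-air after throw: [b4@8:L b2@9:R b1@12:L b3@15:R]
Beat 8 (L): throw ball4 h=2 -> lands@10:L; in-air after throw: [b2@9:R b4@10:L b1@12:L b3@15:R]
Beat 9 (R): throw ball2 h=2 -> lands@11:R; in-air after throw: [b4@10:L b2@11:R b1@12:L b3@15:R]
Beat 10 (L): throw ball4 h=8 -> lands@18:L; in-air after throw: [b2@11:R b1@12:L b3@15:R b4@18:L]
Beat 11 (R): throw ball2 h=2 -> lands@13:R; in-air after throw: [b1@12:L b2@13:R b3@15:R b4@18:L]

Answer: ball1:lands@12:L ball3:lands@15:R ball4:lands@18:L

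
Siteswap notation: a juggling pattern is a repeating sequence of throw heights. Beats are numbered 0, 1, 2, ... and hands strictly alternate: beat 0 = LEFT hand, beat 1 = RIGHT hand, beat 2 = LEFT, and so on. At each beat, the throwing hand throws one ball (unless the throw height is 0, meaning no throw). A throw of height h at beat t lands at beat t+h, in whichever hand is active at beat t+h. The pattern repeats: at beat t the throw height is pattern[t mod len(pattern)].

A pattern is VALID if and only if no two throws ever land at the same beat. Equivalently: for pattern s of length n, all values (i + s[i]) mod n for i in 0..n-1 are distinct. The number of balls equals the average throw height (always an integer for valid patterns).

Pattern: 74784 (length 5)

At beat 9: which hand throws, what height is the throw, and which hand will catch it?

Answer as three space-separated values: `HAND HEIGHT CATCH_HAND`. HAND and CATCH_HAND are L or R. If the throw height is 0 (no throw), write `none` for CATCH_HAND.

Beat 9: 9 mod 2 = 1, so hand = R
Throw height = pattern[9 mod 5] = pattern[4] = 4
Lands at beat 9+4=13, 13 mod 2 = 1, so catch hand = R

Answer: R 4 R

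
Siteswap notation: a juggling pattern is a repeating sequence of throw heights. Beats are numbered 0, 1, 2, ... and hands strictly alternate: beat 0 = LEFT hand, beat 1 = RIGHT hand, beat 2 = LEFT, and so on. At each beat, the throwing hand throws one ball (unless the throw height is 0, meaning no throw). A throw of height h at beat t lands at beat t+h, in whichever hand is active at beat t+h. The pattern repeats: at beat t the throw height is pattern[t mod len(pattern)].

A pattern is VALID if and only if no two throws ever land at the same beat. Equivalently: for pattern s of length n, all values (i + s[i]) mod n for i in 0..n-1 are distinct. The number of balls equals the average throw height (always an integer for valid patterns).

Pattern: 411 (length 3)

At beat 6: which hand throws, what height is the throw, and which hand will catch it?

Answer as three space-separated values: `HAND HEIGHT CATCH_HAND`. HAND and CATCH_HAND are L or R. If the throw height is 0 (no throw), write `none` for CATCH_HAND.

Beat 6: 6 mod 2 = 0, so hand = L
Throw height = pattern[6 mod 3] = pattern[0] = 4
Lands at beat 6+4=10, 10 mod 2 = 0, so catch hand = L

Answer: L 4 L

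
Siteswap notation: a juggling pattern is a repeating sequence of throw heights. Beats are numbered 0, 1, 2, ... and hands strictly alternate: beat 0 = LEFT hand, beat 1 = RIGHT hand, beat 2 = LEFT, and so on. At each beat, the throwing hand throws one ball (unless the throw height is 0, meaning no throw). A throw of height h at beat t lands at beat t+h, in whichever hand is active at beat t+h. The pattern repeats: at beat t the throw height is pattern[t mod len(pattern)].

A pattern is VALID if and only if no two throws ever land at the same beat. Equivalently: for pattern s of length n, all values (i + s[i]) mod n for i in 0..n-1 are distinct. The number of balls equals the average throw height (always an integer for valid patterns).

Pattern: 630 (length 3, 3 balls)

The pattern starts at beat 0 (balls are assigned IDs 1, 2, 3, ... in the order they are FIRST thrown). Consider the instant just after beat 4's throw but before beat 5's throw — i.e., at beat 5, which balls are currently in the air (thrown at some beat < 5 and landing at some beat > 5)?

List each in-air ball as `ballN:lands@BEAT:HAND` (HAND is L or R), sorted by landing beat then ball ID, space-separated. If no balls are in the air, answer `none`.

Beat 0 (L): throw ball1 h=6 -> lands@6:L; in-air after throw: [b1@6:L]
Beat 1 (R): throw ball2 h=3 -> lands@4:L; in-air after throw: [b2@4:L b1@6:L]
Beat 3 (R): throw ball3 h=6 -> lands@9:R; in-air after throw: [b2@4:L b1@6:L b3@9:R]
Beat 4 (L): throw ball2 h=3 -> lands@7:R; in-air after throw: [b1@6:L b2@7:R b3@9:R]

Answer: ball1:lands@6:L ball2:lands@7:R ball3:lands@9:R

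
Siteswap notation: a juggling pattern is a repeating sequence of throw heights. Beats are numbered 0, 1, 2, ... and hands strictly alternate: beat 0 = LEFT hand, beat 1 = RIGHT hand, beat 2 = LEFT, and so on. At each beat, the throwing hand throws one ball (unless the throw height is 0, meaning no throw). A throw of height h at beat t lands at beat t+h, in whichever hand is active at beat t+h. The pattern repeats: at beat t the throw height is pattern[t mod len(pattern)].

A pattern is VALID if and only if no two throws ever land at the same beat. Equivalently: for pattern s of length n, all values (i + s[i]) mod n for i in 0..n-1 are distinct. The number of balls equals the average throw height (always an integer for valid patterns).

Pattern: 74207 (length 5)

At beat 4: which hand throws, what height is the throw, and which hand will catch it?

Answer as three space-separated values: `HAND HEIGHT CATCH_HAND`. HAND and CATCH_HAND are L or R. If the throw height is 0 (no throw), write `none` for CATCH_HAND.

Beat 4: 4 mod 2 = 0, so hand = L
Throw height = pattern[4 mod 5] = pattern[4] = 7
Lands at beat 4+7=11, 11 mod 2 = 1, so catch hand = R

Answer: L 7 R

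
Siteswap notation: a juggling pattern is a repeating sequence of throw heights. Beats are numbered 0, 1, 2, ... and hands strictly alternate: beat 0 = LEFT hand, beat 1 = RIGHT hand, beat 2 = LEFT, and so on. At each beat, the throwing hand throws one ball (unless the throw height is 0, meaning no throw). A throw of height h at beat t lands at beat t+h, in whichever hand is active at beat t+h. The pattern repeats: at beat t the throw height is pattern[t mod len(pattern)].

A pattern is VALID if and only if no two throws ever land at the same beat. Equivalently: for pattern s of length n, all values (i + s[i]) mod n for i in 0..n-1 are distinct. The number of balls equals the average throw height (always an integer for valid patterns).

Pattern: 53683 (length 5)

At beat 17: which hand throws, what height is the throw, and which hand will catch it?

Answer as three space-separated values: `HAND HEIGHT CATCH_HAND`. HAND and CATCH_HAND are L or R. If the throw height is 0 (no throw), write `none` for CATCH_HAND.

Answer: R 6 R

Derivation:
Beat 17: 17 mod 2 = 1, so hand = R
Throw height = pattern[17 mod 5] = pattern[2] = 6
Lands at beat 17+6=23, 23 mod 2 = 1, so catch hand = R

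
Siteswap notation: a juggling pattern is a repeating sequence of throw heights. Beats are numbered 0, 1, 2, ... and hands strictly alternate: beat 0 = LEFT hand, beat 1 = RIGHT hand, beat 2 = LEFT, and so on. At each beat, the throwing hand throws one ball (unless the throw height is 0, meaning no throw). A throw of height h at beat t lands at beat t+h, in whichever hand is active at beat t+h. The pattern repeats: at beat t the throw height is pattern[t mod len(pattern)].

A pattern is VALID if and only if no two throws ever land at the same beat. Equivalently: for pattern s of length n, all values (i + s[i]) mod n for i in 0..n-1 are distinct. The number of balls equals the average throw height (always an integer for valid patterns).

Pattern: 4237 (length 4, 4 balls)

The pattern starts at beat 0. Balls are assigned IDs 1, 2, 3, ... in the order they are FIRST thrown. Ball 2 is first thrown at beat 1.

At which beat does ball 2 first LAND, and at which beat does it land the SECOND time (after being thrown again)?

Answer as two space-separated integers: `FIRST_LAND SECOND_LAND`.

Answer: 3 10

Derivation:
Beat 0 (L): throw ball1 h=4 -> lands@4:L; in-air after throw: [b1@4:L]
Beat 1 (R): throw ball2 h=2 -> lands@3:R; in-air after throw: [b2@3:R b1@4:L]
Beat 2 (L): throw ball3 h=3 -> lands@5:R; in-air after throw: [b2@3:R b1@4:L b3@5:R]
Beat 3 (R): throw ball2 h=7 -> lands@10:L; in-air after throw: [b1@4:L b3@5:R b2@10:L]
Beat 4 (L): throw ball1 h=4 -> lands@8:L; in-air after throw: [b3@5:R b1@8:L b2@10:L]
Beat 5 (R): throw ball3 h=2 -> lands@7:R; in-air after throw: [b3@7:R b1@8:L b2@10:L]
Beat 6 (L): throw ball4 h=3 -> lands@9:R; in-air after throw: [b3@7:R b1@8:L b4@9:R b2@10:L]
Beat 7 (R): throw ball3 h=7 -> lands@14:L; in-air after throw: [b1@8:L b4@9:R b2@10:L b3@14:L]
Beat 8 (L): throw ball1 h=4 -> lands@12:L; in-air after throw: [b4@9:R b2@10:L b1@12:L b3@14:L]
Beat 9 (R): throw ball4 h=2 -> lands@11:R; in-air after throw: [b2@10:L b4@11:R b1@12:L b3@14:L]
Beat 10 (L): throw ball2 h=3 -> lands@13:R; in-air after throw: [b4@11:R b1@12:L b2@13:R b3@14:L]
Ball 2: thrown@1 h=2 -> first land @3; rethrown@3 h=7 -> second land @10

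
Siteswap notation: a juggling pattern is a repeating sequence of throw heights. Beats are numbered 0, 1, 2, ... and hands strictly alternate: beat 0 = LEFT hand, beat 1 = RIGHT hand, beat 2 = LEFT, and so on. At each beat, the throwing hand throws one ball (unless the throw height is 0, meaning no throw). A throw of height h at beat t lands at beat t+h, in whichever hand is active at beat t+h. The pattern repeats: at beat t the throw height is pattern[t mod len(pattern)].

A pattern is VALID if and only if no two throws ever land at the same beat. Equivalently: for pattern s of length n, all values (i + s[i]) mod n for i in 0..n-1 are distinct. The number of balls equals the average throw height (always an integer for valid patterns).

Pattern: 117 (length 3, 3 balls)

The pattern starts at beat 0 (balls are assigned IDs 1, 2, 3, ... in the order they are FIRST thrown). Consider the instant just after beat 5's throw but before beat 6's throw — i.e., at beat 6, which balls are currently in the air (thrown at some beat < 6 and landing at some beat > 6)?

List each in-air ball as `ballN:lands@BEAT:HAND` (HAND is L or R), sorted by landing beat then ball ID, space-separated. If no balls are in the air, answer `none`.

Beat 0 (L): throw ball1 h=1 -> lands@1:R; in-air after throw: [b1@1:R]
Beat 1 (R): throw ball1 h=1 -> lands@2:L; in-air after throw: [b1@2:L]
Beat 2 (L): throw ball1 h=7 -> lands@9:R; in-air after throw: [b1@9:R]
Beat 3 (R): throw ball2 h=1 -> lands@4:L; in-air after throw: [b2@4:L b1@9:R]
Beat 4 (L): throw ball2 h=1 -> lands@5:R; in-air after throw: [b2@5:R b1@9:R]
Beat 5 (R): throw ball2 h=7 -> lands@12:L; in-air after throw: [b1@9:R b2@12:L]
Beat 6 (L): throw ball3 h=1 -> lands@7:R; in-air after throw: [b3@7:R b1@9:R b2@12:L]

Answer: ball1:lands@9:R ball2:lands@12:L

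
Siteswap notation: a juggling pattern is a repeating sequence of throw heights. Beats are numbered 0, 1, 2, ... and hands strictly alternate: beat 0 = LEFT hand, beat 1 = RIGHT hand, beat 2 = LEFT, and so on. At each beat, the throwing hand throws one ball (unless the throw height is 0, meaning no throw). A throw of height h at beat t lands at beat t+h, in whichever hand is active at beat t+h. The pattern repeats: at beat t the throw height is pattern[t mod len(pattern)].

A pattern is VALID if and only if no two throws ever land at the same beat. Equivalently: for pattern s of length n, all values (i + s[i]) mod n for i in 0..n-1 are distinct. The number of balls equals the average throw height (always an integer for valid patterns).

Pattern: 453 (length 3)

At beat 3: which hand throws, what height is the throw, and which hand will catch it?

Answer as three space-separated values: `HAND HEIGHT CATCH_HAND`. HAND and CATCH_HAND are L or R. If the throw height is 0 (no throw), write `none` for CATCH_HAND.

Beat 3: 3 mod 2 = 1, so hand = R
Throw height = pattern[3 mod 3] = pattern[0] = 4
Lands at beat 3+4=7, 7 mod 2 = 1, so catch hand = R

Answer: R 4 R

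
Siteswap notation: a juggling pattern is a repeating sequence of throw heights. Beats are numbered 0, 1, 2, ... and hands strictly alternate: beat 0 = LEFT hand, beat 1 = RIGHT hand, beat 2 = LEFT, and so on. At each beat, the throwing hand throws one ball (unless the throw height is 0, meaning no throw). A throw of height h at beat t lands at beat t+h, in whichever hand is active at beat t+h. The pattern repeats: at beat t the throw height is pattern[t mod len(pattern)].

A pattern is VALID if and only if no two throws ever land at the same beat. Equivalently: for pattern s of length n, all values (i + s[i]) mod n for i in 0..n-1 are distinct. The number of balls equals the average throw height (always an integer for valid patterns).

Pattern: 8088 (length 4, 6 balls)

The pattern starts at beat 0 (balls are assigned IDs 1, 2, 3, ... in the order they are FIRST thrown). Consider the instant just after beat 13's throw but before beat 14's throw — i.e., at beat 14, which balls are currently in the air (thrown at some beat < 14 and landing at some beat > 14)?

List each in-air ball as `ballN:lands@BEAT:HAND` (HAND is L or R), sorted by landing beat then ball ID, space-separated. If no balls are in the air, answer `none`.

Answer: ball6:lands@15:R ball1:lands@16:L ball2:lands@18:L ball3:lands@19:R ball4:lands@20:L

Derivation:
Beat 0 (L): throw ball1 h=8 -> lands@8:L; in-air after throw: [b1@8:L]
Beat 2 (L): throw ball2 h=8 -> lands@10:L; in-air after throw: [b1@8:L b2@10:L]
Beat 3 (R): throw ball3 h=8 -> lands@11:R; in-air after throw: [b1@8:L b2@10:L b3@11:R]
Beat 4 (L): throw ball4 h=8 -> lands@12:L; in-air after throw: [b1@8:L b2@10:L b3@11:R b4@12:L]
Beat 6 (L): throw ball5 h=8 -> lands@14:L; in-air after throw: [b1@8:L b2@10:L b3@11:R b4@12:L b5@14:L]
Beat 7 (R): throw ball6 h=8 -> lands@15:R; in-air after throw: [b1@8:L b2@10:L b3@11:R b4@12:L b5@14:L b6@15:R]
Beat 8 (L): throw ball1 h=8 -> lands@16:L; in-air after throw: [b2@10:L b3@11:R b4@12:L b5@14:L b6@15:R b1@16:L]
Beat 10 (L): throw ball2 h=8 -> lands@18:L; in-air after throw: [b3@11:R b4@12:L b5@14:L b6@15:R b1@16:L b2@18:L]
Beat 11 (R): throw ball3 h=8 -> lands@19:R; in-air after throw: [b4@12:L b5@14:L b6@15:R b1@16:L b2@18:L b3@19:R]
Beat 12 (L): throw ball4 h=8 -> lands@20:L; in-air after throw: [b5@14:L b6@15:R b1@16:L b2@18:L b3@19:R b4@20:L]
Beat 14 (L): throw ball5 h=8 -> lands@22:L; in-air after throw: [b6@15:R b1@16:L b2@18:L b3@19:R b4@20:L b5@22:L]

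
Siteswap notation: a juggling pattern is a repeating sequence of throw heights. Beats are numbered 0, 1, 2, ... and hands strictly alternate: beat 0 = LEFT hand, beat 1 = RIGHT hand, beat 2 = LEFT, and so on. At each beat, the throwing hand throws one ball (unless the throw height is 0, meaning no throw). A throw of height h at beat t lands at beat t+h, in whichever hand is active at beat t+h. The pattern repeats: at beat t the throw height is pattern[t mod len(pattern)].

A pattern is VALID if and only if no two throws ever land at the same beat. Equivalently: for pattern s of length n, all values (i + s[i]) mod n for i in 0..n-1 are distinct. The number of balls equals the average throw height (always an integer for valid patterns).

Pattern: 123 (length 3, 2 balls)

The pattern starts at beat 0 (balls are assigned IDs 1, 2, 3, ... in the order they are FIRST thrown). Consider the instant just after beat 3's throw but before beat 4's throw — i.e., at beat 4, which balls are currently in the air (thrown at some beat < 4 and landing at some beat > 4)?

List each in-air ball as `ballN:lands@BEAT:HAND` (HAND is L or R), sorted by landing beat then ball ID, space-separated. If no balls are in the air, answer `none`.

Beat 0 (L): throw ball1 h=1 -> lands@1:R; in-air after throw: [b1@1:R]
Beat 1 (R): throw ball1 h=2 -> lands@3:R; in-air after throw: [b1@3:R]
Beat 2 (L): throw ball2 h=3 -> lands@5:R; in-air after throw: [b1@3:R b2@5:R]
Beat 3 (R): throw ball1 h=1 -> lands@4:L; in-air after throw: [b1@4:L b2@5:R]
Beat 4 (L): throw ball1 h=2 -> lands@6:L; in-air after throw: [b2@5:R b1@6:L]

Answer: ball2:lands@5:R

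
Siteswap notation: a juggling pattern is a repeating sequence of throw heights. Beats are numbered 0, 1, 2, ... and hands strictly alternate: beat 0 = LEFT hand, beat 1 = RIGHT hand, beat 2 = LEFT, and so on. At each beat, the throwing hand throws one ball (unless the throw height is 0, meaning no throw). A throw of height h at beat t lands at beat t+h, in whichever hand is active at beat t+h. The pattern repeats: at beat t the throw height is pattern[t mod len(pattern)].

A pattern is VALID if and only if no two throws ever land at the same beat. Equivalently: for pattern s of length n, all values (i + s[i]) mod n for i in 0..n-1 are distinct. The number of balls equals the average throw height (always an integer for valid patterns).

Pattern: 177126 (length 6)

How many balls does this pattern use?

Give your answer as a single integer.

Answer: 4

Derivation:
Pattern = [1, 7, 7, 1, 2, 6], length n = 6
  position 0: throw height = 1, running sum = 1
  position 1: throw height = 7, running sum = 8
  position 2: throw height = 7, running sum = 15
  position 3: throw height = 1, running sum = 16
  position 4: throw height = 2, running sum = 18
  position 5: throw height = 6, running sum = 24
Total sum = 24; balls = sum / n = 24 / 6 = 4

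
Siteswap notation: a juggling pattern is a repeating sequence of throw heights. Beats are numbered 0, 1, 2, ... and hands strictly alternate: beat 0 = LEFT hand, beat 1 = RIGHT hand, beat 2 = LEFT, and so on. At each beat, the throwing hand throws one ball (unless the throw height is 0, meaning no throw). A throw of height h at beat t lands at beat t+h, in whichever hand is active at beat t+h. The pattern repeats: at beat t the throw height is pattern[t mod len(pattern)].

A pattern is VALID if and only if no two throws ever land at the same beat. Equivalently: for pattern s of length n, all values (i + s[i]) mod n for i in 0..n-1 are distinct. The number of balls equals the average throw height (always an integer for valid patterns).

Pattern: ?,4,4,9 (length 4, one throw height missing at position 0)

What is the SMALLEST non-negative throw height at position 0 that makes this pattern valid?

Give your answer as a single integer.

Answer: 3

Derivation:
i=0: s[i]=? (unknown)
i=1: (1 + 4) mod 4 = 1
i=2: (2 + 4) mod 4 = 2
i=3: (3 + 9) mod 4 = 0
Known residues: [0, 1, 2]; need a permutation of 0..3, so missing residue r = 3
Need (0 + s) mod 4 = 3; smallest s = (3 - 0) mod 4 = 3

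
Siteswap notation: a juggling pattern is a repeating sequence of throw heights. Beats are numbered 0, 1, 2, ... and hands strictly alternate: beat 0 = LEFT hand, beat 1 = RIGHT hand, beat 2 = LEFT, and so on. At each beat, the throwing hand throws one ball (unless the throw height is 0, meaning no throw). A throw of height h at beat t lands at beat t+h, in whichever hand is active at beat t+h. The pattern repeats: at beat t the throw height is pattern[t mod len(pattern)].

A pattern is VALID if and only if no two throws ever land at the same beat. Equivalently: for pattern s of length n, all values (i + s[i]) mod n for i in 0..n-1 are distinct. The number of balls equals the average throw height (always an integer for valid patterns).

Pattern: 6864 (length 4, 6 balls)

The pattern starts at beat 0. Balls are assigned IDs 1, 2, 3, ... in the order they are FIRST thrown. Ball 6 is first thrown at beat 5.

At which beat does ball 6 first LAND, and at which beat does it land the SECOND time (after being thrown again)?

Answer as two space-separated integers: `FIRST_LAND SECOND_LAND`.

Answer: 13 21

Derivation:
Beat 0 (L): throw ball1 h=6 -> lands@6:L; in-air after throw: [b1@6:L]
Beat 1 (R): throw ball2 h=8 -> lands@9:R; in-air after throw: [b1@6:L b2@9:R]
Beat 2 (L): throw ball3 h=6 -> lands@8:L; in-air after throw: [b1@6:L b3@8:L b2@9:R]
Beat 3 (R): throw ball4 h=4 -> lands@7:R; in-air after throw: [b1@6:L b4@7:R b3@8:L b2@9:R]
Beat 4 (L): throw ball5 h=6 -> lands@10:L; in-air after throw: [b1@6:L b4@7:R b3@8:L b2@9:R b5@10:L]
Beat 5 (R): throw ball6 h=8 -> lands@13:R; in-air after throw: [b1@6:L b4@7:R b3@8:L b2@9:R b5@10:L b6@13:R]
Beat 6 (L): throw ball1 h=6 -> lands@12:L; in-air after throw: [b4@7:R b3@8:L b2@9:R b5@10:L b1@12:L b6@13:R]
Beat 7 (R): throw ball4 h=4 -> lands@11:R; in-air after throw: [b3@8:L b2@9:R b5@10:L b4@11:R b1@12:L b6@13:R]
Beat 8 (L): throw ball3 h=6 -> lands@14:L; in-air after throw: [b2@9:R b5@10:L b4@11:R b1@12:L b6@13:R b3@14:L]
Beat 9 (R): throw ball2 h=8 -> lands@17:R; in-air after throw: [b5@10:L b4@11:R b1@12:L b6@13:R b3@14:L b2@17:R]
Beat 10 (L): throw ball5 h=6 -> lands@16:L; in-air after throw: [b4@11:R b1@12:L b6@13:R b3@14:L b5@16:L b2@17:R]
Beat 11 (R): throw ball4 h=4 -> lands@15:R; in-air after throw: [b1@12:L b6@13:R b3@14:L b4@15:R b5@16:L b2@17:R]
Beat 12 (L): throw ball1 h=6 -> lands@18:L; in-air after throw: [b6@13:R b3@14:L b4@15:R b5@16:L b2@17:R b1@18:L]
Beat 13 (R): throw ball6 h=8 -> lands@21:R; in-air after throw: [b3@14:L b4@15:R b5@16:L b2@17:R b1@18:L b6@21:R]
Beat 14 (L): throw ball3 h=6 -> lands@20:L; in-air after throw: [b4@15:R b5@16:L b2@17:R b1@18:L b3@20:L b6@21:R]
Beat 15 (R): throw ball4 h=4 -> lands@19:R; in-air after throw: [b5@16:L b2@17:R b1@18:L b4@19:R b3@20:L b6@21:R]
Beat 16 (L): throw ball5 h=6 -> lands@22:L; in-air after throw: [b2@17:R b1@18:L b4@19:R b3@20:L b6@21:R b5@22:L]
Beat 17 (R): throw ball2 h=8 -> lands@25:R; in-air after throw: [b1@18:L b4@19:R b3@20:L b6@21:R b5@22:L b2@25:R]
Beat 18 (L): throw ball1 h=6 -> lands@24:L; in-air after throw: [b4@19:R b3@20:L b6@21:R b5@22:L b1@24:L b2@25:R]
Beat 19 (R): throw ball4 h=4 -> lands@23:R; in-air after throw: [b3@20:L b6@21:R b5@22:L b4@23:R b1@24:L b2@25:R]
Beat 20 (L): throw ball3 h=6 -> lands@26:L; in-air after throw: [b6@21:R b5@22:L b4@23:R b1@24:L b2@25:R b3@26:L]
Beat 21 (R): throw ball6 h=8 -> lands@29:R; in-air after throw: [b5@22:L b4@23:R b1@24:L b2@25:R b3@26:L b6@29:R]
Ball 6: thrown@5 h=8 -> first land @13; rethrown@13 h=8 -> second land @21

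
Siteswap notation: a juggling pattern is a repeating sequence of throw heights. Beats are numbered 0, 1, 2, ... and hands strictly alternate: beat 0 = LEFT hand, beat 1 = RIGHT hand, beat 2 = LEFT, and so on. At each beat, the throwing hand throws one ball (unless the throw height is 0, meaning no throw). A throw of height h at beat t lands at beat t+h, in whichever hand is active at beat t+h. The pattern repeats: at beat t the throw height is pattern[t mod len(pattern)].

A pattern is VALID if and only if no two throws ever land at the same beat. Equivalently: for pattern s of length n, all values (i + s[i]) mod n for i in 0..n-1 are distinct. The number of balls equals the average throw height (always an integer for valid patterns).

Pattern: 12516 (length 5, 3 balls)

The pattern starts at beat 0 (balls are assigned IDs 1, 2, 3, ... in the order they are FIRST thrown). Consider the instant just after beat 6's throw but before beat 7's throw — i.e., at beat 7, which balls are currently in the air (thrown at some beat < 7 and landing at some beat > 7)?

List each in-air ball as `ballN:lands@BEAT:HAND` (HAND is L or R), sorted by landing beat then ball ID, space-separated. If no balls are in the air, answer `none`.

Answer: ball3:lands@8:L ball1:lands@10:L

Derivation:
Beat 0 (L): throw ball1 h=1 -> lands@1:R; in-air after throw: [b1@1:R]
Beat 1 (R): throw ball1 h=2 -> lands@3:R; in-air after throw: [b1@3:R]
Beat 2 (L): throw ball2 h=5 -> lands@7:R; in-air after throw: [b1@3:R b2@7:R]
Beat 3 (R): throw ball1 h=1 -> lands@4:L; in-air after throw: [b1@4:L b2@7:R]
Beat 4 (L): throw ball1 h=6 -> lands@10:L; in-air after throw: [b2@7:R b1@10:L]
Beat 5 (R): throw ball3 h=1 -> lands@6:L; in-air after throw: [b3@6:L b2@7:R b1@10:L]
Beat 6 (L): throw ball3 h=2 -> lands@8:L; in-air after throw: [b2@7:R b3@8:L b1@10:L]
Beat 7 (R): throw ball2 h=5 -> lands@12:L; in-air after throw: [b3@8:L b1@10:L b2@12:L]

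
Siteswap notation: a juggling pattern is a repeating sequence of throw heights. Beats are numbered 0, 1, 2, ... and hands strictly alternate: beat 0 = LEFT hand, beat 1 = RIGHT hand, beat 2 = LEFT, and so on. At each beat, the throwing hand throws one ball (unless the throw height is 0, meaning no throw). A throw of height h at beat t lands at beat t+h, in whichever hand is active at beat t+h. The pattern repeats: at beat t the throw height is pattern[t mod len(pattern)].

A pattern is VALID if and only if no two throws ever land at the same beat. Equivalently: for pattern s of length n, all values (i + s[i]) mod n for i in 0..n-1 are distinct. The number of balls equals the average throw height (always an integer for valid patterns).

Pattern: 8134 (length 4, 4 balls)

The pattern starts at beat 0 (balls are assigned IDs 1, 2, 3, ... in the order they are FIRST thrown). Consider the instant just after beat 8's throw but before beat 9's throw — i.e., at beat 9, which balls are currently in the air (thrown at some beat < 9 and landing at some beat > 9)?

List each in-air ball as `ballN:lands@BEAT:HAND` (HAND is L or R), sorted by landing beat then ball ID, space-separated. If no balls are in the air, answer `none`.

Beat 0 (L): throw ball1 h=8 -> lands@8:L; in-air after throw: [b1@8:L]
Beat 1 (R): throw ball2 h=1 -> lands@2:L; in-air after throw: [b2@2:L b1@8:L]
Beat 2 (L): throw ball2 h=3 -> lands@5:R; in-air after throw: [b2@5:R b1@8:L]
Beat 3 (R): throw ball3 h=4 -> lands@7:R; in-air after throw: [b2@5:R b3@7:R b1@8:L]
Beat 4 (L): throw ball4 h=8 -> lands@12:L; in-air after throw: [b2@5:R b3@7:R b1@8:L b4@12:L]
Beat 5 (R): throw ball2 h=1 -> lands@6:L; in-air after throw: [b2@6:L b3@7:R b1@8:L b4@12:L]
Beat 6 (L): throw ball2 h=3 -> lands@9:R; in-air after throw: [b3@7:R b1@8:L b2@9:R b4@12:L]
Beat 7 (R): throw ball3 h=4 -> lands@11:R; in-air after throw: [b1@8:L b2@9:R b3@11:R b4@12:L]
Beat 8 (L): throw ball1 h=8 -> lands@16:L; in-air after throw: [b2@9:R b3@11:R b4@12:L b1@16:L]
Beat 9 (R): throw ball2 h=1 -> lands@10:L; in-air after throw: [b2@10:L b3@11:R b4@12:L b1@16:L]

Answer: ball3:lands@11:R ball4:lands@12:L ball1:lands@16:L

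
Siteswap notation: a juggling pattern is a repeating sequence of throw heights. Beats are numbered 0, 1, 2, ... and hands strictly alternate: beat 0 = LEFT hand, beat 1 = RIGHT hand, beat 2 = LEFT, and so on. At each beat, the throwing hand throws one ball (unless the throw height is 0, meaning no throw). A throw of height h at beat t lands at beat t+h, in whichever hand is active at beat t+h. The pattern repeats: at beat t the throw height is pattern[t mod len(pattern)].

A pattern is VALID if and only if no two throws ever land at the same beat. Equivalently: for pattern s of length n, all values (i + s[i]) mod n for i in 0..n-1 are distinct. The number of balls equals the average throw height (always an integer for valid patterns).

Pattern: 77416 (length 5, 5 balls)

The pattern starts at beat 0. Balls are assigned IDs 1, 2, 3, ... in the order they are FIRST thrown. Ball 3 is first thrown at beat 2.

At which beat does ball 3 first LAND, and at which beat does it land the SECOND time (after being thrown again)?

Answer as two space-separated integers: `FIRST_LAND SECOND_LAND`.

Answer: 6 13

Derivation:
Beat 0 (L): throw ball1 h=7 -> lands@7:R; in-air after throw: [b1@7:R]
Beat 1 (R): throw ball2 h=7 -> lands@8:L; in-air after throw: [b1@7:R b2@8:L]
Beat 2 (L): throw ball3 h=4 -> lands@6:L; in-air after throw: [b3@6:L b1@7:R b2@8:L]
Beat 3 (R): throw ball4 h=1 -> lands@4:L; in-air after throw: [b4@4:L b3@6:L b1@7:R b2@8:L]
Beat 4 (L): throw ball4 h=6 -> lands@10:L; in-air after throw: [b3@6:L b1@7:R b2@8:L b4@10:L]
Beat 5 (R): throw ball5 h=7 -> lands@12:L; in-air after throw: [b3@6:L b1@7:R b2@8:L b4@10:L b5@12:L]
Beat 6 (L): throw ball3 h=7 -> lands@13:R; in-air after throw: [b1@7:R b2@8:L b4@10:L b5@12:L b3@13:R]
Beat 7 (R): throw ball1 h=4 -> lands@11:R; in-air after throw: [b2@8:L b4@10:L b1@11:R b5@12:L b3@13:R]
Beat 8 (L): throw ball2 h=1 -> lands@9:R; in-air after throw: [b2@9:R b4@10:L b1@11:R b5@12:L b3@13:R]
Beat 9 (R): throw ball2 h=6 -> lands@15:R; in-air after throw: [b4@10:L b1@11:R b5@12:L b3@13:R b2@15:R]
Beat 10 (L): throw ball4 h=7 -> lands@17:R; in-air after throw: [b1@11:R b5@12:L b3@13:R b2@15:R b4@17:R]
Beat 11 (R): throw ball1 h=7 -> lands@18:L; in-air after throw: [b5@12:L b3@13:R b2@15:R b4@17:R b1@18:L]
Beat 12 (L): throw ball5 h=4 -> lands@16:L; in-air after throw: [b3@13:R b2@15:R b5@16:L b4@17:R b1@18:L]
Beat 13 (R): throw ball3 h=1 -> lands@14:L; in-air after throw: [b3@14:L b2@15:R b5@16:L b4@17:R b1@18:L]
Ball 3: thrown@2 h=4 -> first land @6; rethrown@6 h=7 -> second land @13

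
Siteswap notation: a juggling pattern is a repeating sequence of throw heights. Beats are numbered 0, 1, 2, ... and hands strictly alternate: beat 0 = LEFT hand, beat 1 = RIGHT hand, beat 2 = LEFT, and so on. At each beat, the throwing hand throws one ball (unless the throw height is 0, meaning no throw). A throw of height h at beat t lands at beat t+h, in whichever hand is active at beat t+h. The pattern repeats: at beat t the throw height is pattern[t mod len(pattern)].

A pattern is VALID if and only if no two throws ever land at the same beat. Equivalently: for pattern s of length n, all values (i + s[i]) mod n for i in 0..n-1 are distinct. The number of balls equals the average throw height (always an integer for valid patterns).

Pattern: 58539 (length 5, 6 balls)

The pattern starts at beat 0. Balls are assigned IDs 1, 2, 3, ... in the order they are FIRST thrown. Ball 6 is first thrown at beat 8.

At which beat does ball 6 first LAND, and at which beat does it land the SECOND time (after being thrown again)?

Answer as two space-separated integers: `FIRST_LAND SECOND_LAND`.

Answer: 11 19

Derivation:
Beat 0 (L): throw ball1 h=5 -> lands@5:R; in-air after throw: [b1@5:R]
Beat 1 (R): throw ball2 h=8 -> lands@9:R; in-air after throw: [b1@5:R b2@9:R]
Beat 2 (L): throw ball3 h=5 -> lands@7:R; in-air after throw: [b1@5:R b3@7:R b2@9:R]
Beat 3 (R): throw ball4 h=3 -> lands@6:L; in-air after throw: [b1@5:R b4@6:L b3@7:R b2@9:R]
Beat 4 (L): throw ball5 h=9 -> lands@13:R; in-air after throw: [b1@5:R b4@6:L b3@7:R b2@9:R b5@13:R]
Beat 5 (R): throw ball1 h=5 -> lands@10:L; in-air after throw: [b4@6:L b3@7:R b2@9:R b1@10:L b5@13:R]
Beat 6 (L): throw ball4 h=8 -> lands@14:L; in-air after throw: [b3@7:R b2@9:R b1@10:L b5@13:R b4@14:L]
Beat 7 (R): throw ball3 h=5 -> lands@12:L; in-air after throw: [b2@9:R b1@10:L b3@12:L b5@13:R b4@14:L]
Beat 8 (L): throw ball6 h=3 -> lands@11:R; in-air after throw: [b2@9:R b1@10:L b6@11:R b3@12:L b5@13:R b4@14:L]
Beat 9 (R): throw ball2 h=9 -> lands@18:L; in-air after throw: [b1@10:L b6@11:R b3@12:L b5@13:R b4@14:L b2@18:L]
Beat 10 (L): throw ball1 h=5 -> lands@15:R; in-air after throw: [b6@11:R b3@12:L b5@13:R b4@14:L b1@15:R b2@18:L]
Beat 11 (R): throw ball6 h=8 -> lands@19:R; in-air after throw: [b3@12:L b5@13:R b4@14:L b1@15:R b2@18:L b6@19:R]
Beat 12 (L): throw ball3 h=5 -> lands@17:R; in-air after throw: [b5@13:R b4@14:L b1@15:R b3@17:R b2@18:L b6@19:R]
Beat 13 (R): throw ball5 h=3 -> lands@16:L; in-air after throw: [b4@14:L b1@15:R b5@16:L b3@17:R b2@18:L b6@19:R]
Ball 6: thrown@8 h=3 -> first land @11; rethrown@11 h=8 -> second land @19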